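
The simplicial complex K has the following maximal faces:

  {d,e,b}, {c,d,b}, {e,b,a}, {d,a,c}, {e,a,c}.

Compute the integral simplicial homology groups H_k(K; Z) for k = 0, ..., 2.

H_0 ≅ Z,  H_1 ≅ Z,  H_2 = 0.

K has 5 vertices, 10 edges, 5 triangles.
rank ∂_0 = 0, rank ∂_1 = 4 ⇒ b_0 = 5 − 0 − 4 = 1; all invariant factors of ∂_1 are 1 so no torsion. So H_0 ≅ Z.
rank ∂_1 = 4, rank ∂_2 = 5 ⇒ b_1 = 10 − 4 − 5 = 1; all invariant factors of ∂_2 are 1 so no torsion. So H_1 ≅ Z.
rank ∂_2 = 5, rank ∂_3 = 0 ⇒ b_2 = 5 − 5 − 0 = 0. So H_2 ≅ 0.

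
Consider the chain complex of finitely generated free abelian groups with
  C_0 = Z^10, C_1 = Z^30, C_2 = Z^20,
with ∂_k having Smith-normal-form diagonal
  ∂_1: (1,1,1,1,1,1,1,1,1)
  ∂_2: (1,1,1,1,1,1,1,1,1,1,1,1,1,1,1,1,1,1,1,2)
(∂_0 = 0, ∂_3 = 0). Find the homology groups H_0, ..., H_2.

H_0 ≅ Z,  H_1 ≅ Z ⊕ Z/2,  H_2 = 0.

H_0: b_0 = 10 − 0 − 9 = 1; torsion from ∂_1 factors > 1: none. So H_0 ≅ Z.
H_1: b_1 = 30 − 9 − 20 = 1; torsion from ∂_2 factors > 1: [2]. So H_1 ≅ Z ⊕ Z/2.
H_2: b_2 = 20 − 20 − 0 = 0; torsion from ∂_3 factors > 1: none. So H_2 ≅ 0.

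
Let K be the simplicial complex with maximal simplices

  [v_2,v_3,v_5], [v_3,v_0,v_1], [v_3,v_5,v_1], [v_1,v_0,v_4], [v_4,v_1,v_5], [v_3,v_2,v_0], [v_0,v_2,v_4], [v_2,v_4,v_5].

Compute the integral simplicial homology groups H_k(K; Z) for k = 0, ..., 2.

H_0 = Z,  H_1 = 0,  H_2 = Z.

Order the vertices as v_0 < v_1 < v_2 < v_3 < v_4 < v_5. Listing each simplex with vertices in this order, K has dimension 2 with simplices:

  0-simplices (6): [v_0], [v_1], [v_2], [v_3], [v_4], [v_5]
  1-simplices (12): [v_0,v_1], [v_0,v_2], [v_0,v_3], [v_0,v_4], [v_1,v_3], [v_1,v_4], [v_1,v_5], [v_2,v_3], [v_2,v_4], [v_2,v_5], [v_3,v_5], [v_4,v_5]
  2-simplices (8): [v_0,v_1,v_3], [v_0,v_1,v_4], [v_0,v_2,v_3], [v_0,v_2,v_4], [v_1,v_3,v_5], [v_1,v_4,v_5], [v_2,v_3,v_5], [v_2,v_4,v_5]

giving chain groups C_0 ≅ Z^6, C_1 ≅ Z^12, C_2 ≅ Z^8.

∂_1: C_1 → C_0 sends each edge [p,q] (with p < q) to q − p. For instance
  ∂[v_1,v_3] = [v_3] − [v_1].
The resulting 6×12 matrix has rank 5, and its Smith normal form has invariant factors (1,1,1,1,1).

Boundary ∂_2: C_2 → C_1 acts by ∂[p,q,r] = [q,r] − [p,r] + [p,q]. For instance
  ∂[v_2,v_3,v_5] = [v_3,v_5] − [v_2,v_5] + [v_2,v_3],
  ∂[v_0,v_1,v_4] = [v_1,v_4] − [v_0,v_4] + [v_0,v_1].
The resulting 12×8 matrix has rank 7, and its Smith normal form has invariant factors (1,1,1,1,1,1,1).

From H_k ≅ ker(∂_k) / im(∂_{k+1}) we obtain:

  H_0: rank C_0 − rank ∂_1 = 6 − 5 = 1, and the invariant factors of ∂_1 are all 1, so H_0 = Z.
  H_1: rank ker ∂_1 − rank ∂_2 = (12 − 5) − 7 = 0, and the invariant factors of ∂_2 are all 1, so H_1 = 0.
  H_2: rank ker ∂_2 − rank ∂_3 = (8 − 7) − 0 = 1, and there is no ∂_3, so H_2 = Z.

As a check, the Euler characteristic is 6 − 12 + 8 = 2, which agrees with 1 − 0 + 1 = 2.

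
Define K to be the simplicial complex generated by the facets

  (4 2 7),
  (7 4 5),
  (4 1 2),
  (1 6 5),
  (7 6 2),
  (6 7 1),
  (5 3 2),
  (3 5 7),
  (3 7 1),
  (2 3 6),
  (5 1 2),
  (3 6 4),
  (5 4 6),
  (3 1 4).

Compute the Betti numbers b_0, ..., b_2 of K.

b_0 = 1, b_1 = 2, b_2 = 1.

K has 7 vertices, 21 edges, 14 triangles.
rank ∂_0 = 0, rank ∂_1 = 6 ⇒ b_0 = 7 − 0 − 6 = 1; all invariant factors of ∂_1 are 1 so no torsion. So H_0 = Z.
rank ∂_1 = 6, rank ∂_2 = 13 ⇒ b_1 = 21 − 6 − 13 = 2; all invariant factors of ∂_2 are 1 so no torsion. So H_1 = Z^2.
rank ∂_2 = 13, rank ∂_3 = 0 ⇒ b_2 = 14 − 13 − 0 = 1. So H_2 = Z.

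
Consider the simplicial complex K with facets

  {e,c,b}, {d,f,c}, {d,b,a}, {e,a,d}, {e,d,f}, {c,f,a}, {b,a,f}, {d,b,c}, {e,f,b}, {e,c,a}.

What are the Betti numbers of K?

We work with the vertex ordering a < b < c < d < e < f. The simplices of K, each written with vertices in increasing order, are:

  0-simplices (6): a, b, c, d, e, f
  1-simplices (15): ab, ac, ad, ae, af, bc, bd, be, bf, cd, ce, cf, de, df, ef
  2-simplices (10): abd, abf, ace, acf, ade, bcd, bce, bef, cdf, def

Hence C_0 ≅ Z^6, C_1 ≅ Z^15, C_2 ≅ Z^10.

The boundary map ∂_1: C_1 → C_0 maps an edge to its endpoints' difference, ∂[p,q] = q − p. For instance
  ∂ef = f − e.
As a 6×15 matrix over Z this has rank 5, with invariant factors (1,1,1,1,1).

Boundary ∂_2: C_2 → C_1 acts by ∂[p,q,r] = [q,r] − [p,r] + [p,q]. For instance
  ∂def = ef − df + de,
  ∂cdf = df − cf + cd.
As a 15×10 matrix over Z this has rank 10, with invariant factors (1,1,1,1,1,1,1,1,1,2).

From H_k ≅ ker(∂_k) / im(∂_{k+1}) we obtain:

  H_0: rank C_0 − rank ∂_1 = 6 − 5 = 1, and the invariant factors of ∂_1 are all 1, so H_0 = Z.
  H_1: rank ker ∂_1 − rank ∂_2 = (15 − 5) − 10 = 0, and ∂_2 has invariant factor 2 > 1, so H_1 = Z/2.
  H_2: rank ker ∂_2 − rank ∂_3 = (10 − 10) − 0 = 0, and there is no ∂_3, so H_2 = 0.

Hence the Betti numbers are b_0 = 1, b_1 = 0, b_2 = 0.

b_0 = 1, b_1 = 0, b_2 = 0.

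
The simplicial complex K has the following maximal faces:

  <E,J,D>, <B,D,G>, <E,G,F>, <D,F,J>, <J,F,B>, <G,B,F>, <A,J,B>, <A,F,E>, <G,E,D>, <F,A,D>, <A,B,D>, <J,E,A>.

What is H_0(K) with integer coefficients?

K has 7 vertices, 18 edges, 12 triangles.
rank ∂_0 = 0, rank ∂_1 = 6 ⇒ b_0 = 7 − 0 − 6 = 1; all invariant factors of ∂_1 are 1 so no torsion. So H_0 ≅ Z.

H_0 ≅ Z.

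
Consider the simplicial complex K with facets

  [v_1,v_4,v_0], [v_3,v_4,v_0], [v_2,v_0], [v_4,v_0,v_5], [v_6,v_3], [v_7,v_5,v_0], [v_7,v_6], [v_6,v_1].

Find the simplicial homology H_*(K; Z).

H_0 ≅ Z,  H_1 ≅ Z^2,  H_2 = 0.

K has 8 vertices, 13 edges, 4 triangles.
rank ∂_0 = 0, rank ∂_1 = 7 ⇒ b_0 = 8 − 0 − 7 = 1; all invariant factors of ∂_1 are 1 so no torsion. So H_0 ≅ Z.
rank ∂_1 = 7, rank ∂_2 = 4 ⇒ b_1 = 13 − 7 − 4 = 2; all invariant factors of ∂_2 are 1 so no torsion. So H_1 ≅ Z^2.
rank ∂_2 = 4, rank ∂_3 = 0 ⇒ b_2 = 4 − 4 − 0 = 0. So H_2 ≅ 0.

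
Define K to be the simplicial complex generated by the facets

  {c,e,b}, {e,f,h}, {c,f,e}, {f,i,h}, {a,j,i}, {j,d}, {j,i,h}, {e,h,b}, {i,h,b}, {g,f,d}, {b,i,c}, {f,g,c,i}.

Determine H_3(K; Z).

Take the total order a < b < c < d < e < f < g < h < i < j on the vertex set. Then K (dimension 3) consists of the simplices:

  0-simplices (10): a, b, c, d, e, f, g, h, i, j
  1-simplices (22): ai, aj, bc, be, bh, bi, ce, cf, cg, ci, df, dg, dj, ef, eh, fg, fh, fi, gi, hi, hj, ij
  2-simplices (14): aij, bce, bci, beh, bhi, cef, cfg, cfi, cgi, dfg, efh, fgi, fhi, hij
  3-simplices (1): cfgi

so the chain groups are C_0 ≅ Z^10, C_1 ≅ Z^22, C_2 ≅ Z^14, C_3 ≅ Z^1.

∂_1: C_1 → C_0 is given by ∂[p,q] = [q] − [p]. For instance
  ∂df = f − d.
As a 10×22 matrix over Z this has rank 9, with invariant factors (1,1,1,1,1,1,1,1,1).

∂_2: C_2 → C_1 acts by ∂[p,q,r] = [q,r] − [p,r] + [p,q]. For instance
  ∂bce = ce − be + bc,
  ∂beh = eh − bh + be.
This gives a 22×14 integer matrix of rank 12; reducing to Smith normal form yields diagonal entries (1,1,1,1,1,1,1,1,1,1,1,1).

The boundary map ∂_3: C_3 → C_2 sends each 3-simplex σ to the alternating sum Σ_i (−1)^i (σ with its i-th vertex removed). For instance
  ∂cfgi = fgi − cgi + cfi − cfg.
The resulting 14×1 matrix has rank 1, and its Smith normal form has invariant factors (1).

Reading off H_k = ker ∂_k / im ∂_{k+1}:

  H_3: rank ker ∂_3 − rank ∂_4 = (1 − 1) − 0 = 0, and there is no ∂_4, so H_3 = 0.

H_3 ≅ 0.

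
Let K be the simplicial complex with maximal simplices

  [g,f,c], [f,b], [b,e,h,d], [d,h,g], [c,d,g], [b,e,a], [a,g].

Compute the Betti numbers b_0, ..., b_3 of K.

K has 8 vertices, 16 edges, 8 triangles, 1 3-simplex.
rank ∂_0 = 0, rank ∂_1 = 7 ⇒ b_0 = 8 − 0 − 7 = 1; all invariant factors of ∂_1 are 1 so no torsion. So H_0 ≅ Z.
rank ∂_1 = 7, rank ∂_2 = 7 ⇒ b_1 = 16 − 7 − 7 = 2; all invariant factors of ∂_2 are 1 so no torsion. So H_1 ≅ Z^2.
rank ∂_2 = 7, rank ∂_3 = 1 ⇒ b_2 = 8 − 7 − 1 = 0; all invariant factors of ∂_3 are 1 so no torsion. So H_2 ≅ 0.
rank ∂_3 = 1, rank ∂_4 = 0 ⇒ b_3 = 1 − 1 − 0 = 0. So H_3 ≅ 0.

b_0 = 1, b_1 = 2, b_2 = 0, b_3 = 0.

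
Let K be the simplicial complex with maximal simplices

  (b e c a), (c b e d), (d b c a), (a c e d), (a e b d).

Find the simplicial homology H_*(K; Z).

Fix the vertex order a < b < c < d < e and write every simplex with vertices in increasing order. Then dim K = 3 and the simplices of K are:

  0-simplices (5): a, b, c, d, e
  1-simplices (10): ab, ac, ad, ae, bc, bd, be, cd, ce, de
  2-simplices (10): abc, abd, abe, acd, ace, ade, bcd, bce, bde, cde
  3-simplices (5): abcd, abce, abde, acde, bcde

so the chain groups are C_0 ≅ Z^5, C_1 ≅ Z^10, C_2 ≅ Z^10, C_3 ≅ Z^5.

∂_1: C_1 → C_0 maps an edge to its endpoints' difference, ∂[p,q] = q − p.
The 5×10 boundary matrix has rank 4 and Smith normal form diag(1,1,1,1).

The boundary map ∂_2: C_2 → C_1 sends each 2-simplex [p,q,r] to [q,r] − [p,r] + [p,q]. For instance
  ∂acd = cd − ad + ac,
  ∂cde = de − ce + cd.
This gives a 10×10 integer matrix of rank 6; reducing to Smith normal form yields diagonal entries (1,1,1,1,1,1).

∂_3: C_3 → C_2 sends each 3-simplex σ to the alternating sum Σ_i (−1)^i (σ with its i-th vertex removed). For instance
  ∂abce = bce − ace + abe − abc,
  ∂acde = cde − ade + ace − acd.
As a 10×5 matrix over Z this has rank 4, with invariant factors (1,1,1,1).

Now H_k = ker ∂_k / im ∂_{k+1}, so:

  H_0: rank C_0 − rank ∂_1 = 5 − 4 = 1, and the invariant factors of ∂_1 are all 1, so H_0 = Z.
  H_1: rank ker ∂_1 − rank ∂_2 = (10 − 4) − 6 = 0, and the invariant factors of ∂_2 are all 1, so H_1 = 0.
  H_2: rank ker ∂_2 − rank ∂_3 = (10 − 6) − 4 = 0, and the invariant factors of ∂_3 are all 1, so H_2 = 0.
  H_3: rank ker ∂_3 − rank ∂_4 = (5 − 4) − 0 = 1, and there is no ∂_4, so H_3 = Z.

As a check, the Euler characteristic is 5 − 10 + 10 − 5 = 0, which agrees with 1 − 0 + 0 − 1 = 0.
(K is a triangulation of the 3-sphere S^3.)

H_0 = Z,  H_1 = 0,  H_2 = 0,  H_3 = Z.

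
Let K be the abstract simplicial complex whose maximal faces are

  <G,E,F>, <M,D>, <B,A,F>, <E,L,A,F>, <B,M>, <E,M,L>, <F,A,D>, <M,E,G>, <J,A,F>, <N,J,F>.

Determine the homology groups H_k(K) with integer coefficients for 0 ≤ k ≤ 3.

H_0 ≅ Z,  H_1 ≅ Z^2,  H_2 = 0,  H_3 = 0.

We work with the vertex ordering A < B < D < E < F < G < J < L < M < N. The simplices of K, each written with vertices in increasing order, are:

  0-simplices (10): A, B, D, E, F, G, J, L, M, N
  1-simplices (21): AB, AD, AE, AF, AJ, AL, BF, BM, DF, DM, EF, EG, EL, EM, FG, FJ, FL, FN, GM, JN, LM
  2-simplices (11): ABF, ADF, AEF, AEL, AFJ, AFL, EFG, EFL, EGM, ELM, FJN
  3-simplices (1): AEFL

giving chain groups C_0 ≅ Z^10, C_1 ≅ Z^21, C_2 ≅ Z^11, C_3 ≅ Z^1.

∂_1: C_1 → C_0 maps an edge to its endpoints' difference, ∂[p,q] = q − p. For instance
  ∂EF = F − E.
The 10×21 boundary matrix has rank 9 and Smith normal form diag(1,1,1,1,1,1,1,1,1).

Boundary ∂_2: C_2 → C_1 acts by ∂[p,q,r] = [q,r] − [p,r] + [p,q]. For instance
  ∂AEF = EF − AF + AE,
  ∂EFG = FG − EG + EF.
The 21×11 boundary matrix has rank 10 and Smith normal form diag(1,1,1,1,1,1,1,1,1,1).

The boundary map ∂_3: C_3 → C_2 sends each 3-simplex σ to the alternating sum Σ_i (−1)^i (σ with its i-th vertex removed). For instance
  ∂AEFL = EFL − AFL + AEL − AEF.
This gives a 11×1 integer matrix of rank 1; reducing to Smith normal form yields diagonal entries (1).

Now H_k = ker ∂_k / im ∂_{k+1}, so:

  H_0: rank C_0 − rank ∂_1 = 10 − 9 = 1, and the invariant factors of ∂_1 are all 1, so H_0 = Z.
  H_1: rank ker ∂_1 − rank ∂_2 = (21 − 9) − 10 = 2, and the invariant factors of ∂_2 are all 1, so H_1 = Z^2.
  H_2: rank ker ∂_2 − rank ∂_3 = (11 − 10) − 1 = 0, and the invariant factors of ∂_3 are all 1, so H_2 = 0.
  H_3: rank ker ∂_3 − rank ∂_4 = (1 − 1) − 0 = 0, and there is no ∂_4, so H_3 = 0.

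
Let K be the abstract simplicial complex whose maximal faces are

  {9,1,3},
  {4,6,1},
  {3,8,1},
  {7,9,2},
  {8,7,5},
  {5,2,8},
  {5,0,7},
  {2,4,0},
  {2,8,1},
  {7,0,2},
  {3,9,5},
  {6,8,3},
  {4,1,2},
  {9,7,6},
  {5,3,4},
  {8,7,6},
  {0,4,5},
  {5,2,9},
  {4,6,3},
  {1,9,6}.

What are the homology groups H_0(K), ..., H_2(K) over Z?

Take the total order 0 < 1 < 2 < 3 < 4 < 5 < 6 < 7 < 8 < 9 on the vertex set. Then K (dimension 2) consists of the simplices:

  0-simplices (10): [0], [1], [2], [3], [4], [5], [6], [7], [8], [9]
  1-simplices (30): (30 of them)
  2-simplices (20): (20 of them)

Hence C_0 ≅ Z^10, C_1 ≅ Z^30, C_2 ≅ Z^20.

∂_1: C_1 → C_0 sends each edge [p,q] (with p < q) to q − p.
As a 10×30 matrix over Z this has rank 9, with invariant factors (1,1,1,1,1,1,1,1,1).

Boundary ∂_2: C_2 → C_1 acts by ∂[p,q,r] = [q,r] − [p,r] + [p,q]. For instance
  ∂[6,7,9] = [7,9] − [6,9] + [6,7],
  ∂[0,2,7] = [2,7] − [0,7] + [0,2].
The resulting 30×20 matrix has rank 20, and its Smith normal form has invariant factors (1,1,1,1,1,1,1,1,1,1,1,1,1,1,1,1,1,1,1,2).

Reading off H_k = ker ∂_k / im ∂_{k+1}:

  H_0: rank C_0 − rank ∂_1 = 10 − 9 = 1, and the invariant factors of ∂_1 are all 1, so H_0 ≅ Z.
  H_1: rank ker ∂_1 − rank ∂_2 = (30 − 9) − 20 = 1, and ∂_2 has invariant factor 2 > 1, so H_1 ≅ Z ⊕ Z_2.
  H_2: rank ker ∂_2 − rank ∂_3 = (20 − 20) − 0 = 0, and there is no ∂_3, so H_2 ≅ 0.

H_0 ≅ Z,  H_1 ≅ Z ⊕ Z_2,  H_2 = 0.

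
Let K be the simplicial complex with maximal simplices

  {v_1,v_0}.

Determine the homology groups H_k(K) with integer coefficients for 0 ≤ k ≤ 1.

H_0 = Z,  H_1 = 0.

Fix the vertex order v_0 < v_1 and write every simplex with vertices in increasing order. Then dim K = 1 and the simplices of K are:

  0-simplices (2): [v_0], [v_1]
  1-simplices (1): [v_0,v_1]

Hence C_0 ≅ Z^2, C_1 ≅ Z^1.

∂_1: C_1 → C_0 maps an edge to its endpoints' difference, ∂[p,q] = q − p. For instance
  ∂[v_0,v_1] = [v_1] − [v_0].
This gives a 2×1 integer matrix of rank 1; reducing to Smith normal form yields diagonal entries (1).

Computing H_k = (kernel of ∂_k) / (image of ∂_{k+1}):

  H_0: rank C_0 − rank ∂_1 = 2 − 1 = 1, and the invariant factors of ∂_1 are all 1, so H_0 = Z.
  H_1: rank ker ∂_1 − rank ∂_2 = (1 − 1) − 0 = 0, and there is no ∂_2, so H_1 = 0.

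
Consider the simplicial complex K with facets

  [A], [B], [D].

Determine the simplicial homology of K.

H_0 = Z^3.

We work with the vertex ordering A < B < D. The simplices of K, each written with vertices in increasing order, are:

  0-simplices (3): A, B, D

Hence C_0 ≅ Z^3.

Computing H_k = (kernel of ∂_k) / (image of ∂_{k+1}):

  H_0: rank C_0 − rank ∂_1 = 3 − 0 = 3, and there is no ∂_1, so H_0 ≅ Z^3.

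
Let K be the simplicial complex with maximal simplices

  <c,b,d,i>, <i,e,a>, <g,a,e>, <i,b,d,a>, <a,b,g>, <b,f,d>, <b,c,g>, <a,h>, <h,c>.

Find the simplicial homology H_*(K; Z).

H_0 = Z,  H_1 = Z,  H_2 = 0,  H_3 = 0.

Take the total order a < b < c < d < e < f < g < h < i on the vertex set. Then K (dimension 3) consists of the simplices:

  0-simplices (9): a, b, c, d, e, f, g, h, i
  1-simplices (19): ab, ad, ae, ag, ah, ai, bc, bd, bf, bg, bi, cd, cg, ch, ci, df, di, eg, ei
  2-simplices (12): abd, abg, abi, adi, aeg, aei, bcd, bcg, bci, bdf, bdi, cdi
  3-simplices (2): abdi, bcdi

Hence C_0 ≅ Z^9, C_1 ≅ Z^19, C_2 ≅ Z^12, C_3 ≅ Z^2.

∂_1: C_1 → C_0 is given by ∂[p,q] = [q] − [p]. For instance
  ∂ah = h − a.
The 9×19 boundary matrix has rank 8 and Smith normal form diag(1,1,1,1,1,1,1,1).

∂_2: C_2 → C_1 acts by ∂[p,q,r] = [q,r] − [p,r] + [p,q]. For instance
  ∂aei = ei − ai + ae,
  ∂abg = bg − ag + ab.
As a 19×12 matrix over Z this has rank 10, with invariant factors (1,1,1,1,1,1,1,1,1,1).

Boundary ∂_3: C_3 → C_2 sends each 3-simplex σ to the alternating sum Σ_i (−1)^i (σ with its i-th vertex removed). For instance
  ∂bcdi = cdi − bdi + bci − bcd,
  ∂abdi = bdi − adi + abi − abd.
The 12×2 boundary matrix has rank 2 and Smith normal form diag(1,1).

Reading off H_k = ker ∂_k / im ∂_{k+1}:

  H_0: rank C_0 − rank ∂_1 = 9 − 8 = 1, and the invariant factors of ∂_1 are all 1, so H_0 ≅ Z.
  H_1: rank ker ∂_1 − rank ∂_2 = (19 − 8) − 10 = 1, and the invariant factors of ∂_2 are all 1, so H_1 ≅ Z.
  H_2: rank ker ∂_2 − rank ∂_3 = (12 − 10) − 2 = 0, and the invariant factors of ∂_3 are all 1, so H_2 ≅ 0.
  H_3: rank ker ∂_3 − rank ∂_4 = (2 − 2) − 0 = 0, and there is no ∂_4, so H_3 ≅ 0.

As a check, the Euler characteristic is 9 − 19 + 12 − 2 = 0, which agrees with 1 − 1 + 0 − 0 = 0.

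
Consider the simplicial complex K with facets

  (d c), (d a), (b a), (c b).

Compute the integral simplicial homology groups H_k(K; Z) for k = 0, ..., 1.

H_0 ≅ Z,  H_1 ≅ Z.

Fix the vertex order a < b < c < d and write every simplex with vertices in increasing order. Then dim K = 1 and the simplices of K are:

  0-simplices (4): a, b, c, d
  1-simplices (4): ab, ad, bc, cd

giving chain groups C_0 ≅ Z^4, C_1 ≅ Z^4.

∂_1: C_1 → C_0 maps an edge to its endpoints' difference, ∂[p,q] = q − p. For instance
  ∂ab = b − a.
As a 4×4 matrix over Z this has rank 3, with invariant factors (1,1,1).

Now H_k = ker ∂_k / im ∂_{k+1}, so:

  H_0: rank C_0 − rank ∂_1 = 4 − 3 = 1, and the invariant factors of ∂_1 are all 1, so H_0 ≅ Z.
  H_1: rank ker ∂_1 − rank ∂_2 = (4 − 3) − 0 = 1, and there is no ∂_2, so H_1 ≅ Z.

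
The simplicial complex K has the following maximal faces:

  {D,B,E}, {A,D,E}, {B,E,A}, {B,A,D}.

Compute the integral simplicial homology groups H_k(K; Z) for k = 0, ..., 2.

H_0 ≅ Z,  H_1 = 0,  H_2 ≅ Z.

We work with the vertex ordering A < B < D < E. The simplices of K, each written with vertices in increasing order, are:

  0-simplices (4): A, B, D, E
  1-simplices (6): AB, AD, AE, BD, BE, DE
  2-simplices (4): ABD, ABE, ADE, BDE

Hence C_0 ≅ Z^4, C_1 ≅ Z^6, C_2 ≅ Z^4.

∂_1: C_1 → C_0 maps an edge to its endpoints' difference, ∂[p,q] = q − p.
This gives a 4×6 integer matrix of rank 3; reducing to Smith normal form yields diagonal entries (1,1,1).

∂_2: C_2 → C_1 sends each 2-simplex [p,q,r] to [q,r] − [p,r] + [p,q]. For instance
  ∂BDE = DE − BE + BD,
  ∂ADE = DE − AE + AD.
The resulting 6×4 matrix has rank 3, and its Smith normal form has invariant factors (1,1,1).

Computing H_k = (kernel of ∂_k) / (image of ∂_{k+1}):

  H_0: rank C_0 − rank ∂_1 = 4 − 3 = 1, and the invariant factors of ∂_1 are all 1, so H_0 = Z.
  H_1: rank ker ∂_1 − rank ∂_2 = (6 − 3) − 3 = 0, and the invariant factors of ∂_2 are all 1, so H_1 = 0.
  H_2: rank ker ∂_2 − rank ∂_3 = (4 − 3) − 0 = 1, and there is no ∂_3, so H_2 = Z.

As a check, the Euler characteristic is 4 − 6 + 4 = 2, which agrees with 1 − 0 + 1 = 2.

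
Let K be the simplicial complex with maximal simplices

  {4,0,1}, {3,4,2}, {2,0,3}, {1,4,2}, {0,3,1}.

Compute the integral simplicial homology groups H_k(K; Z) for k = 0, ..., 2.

We work with the vertex ordering 0 < 1 < 2 < 3 < 4. The simplices of K, each written with vertices in increasing order, are:

  0-simplices (5): [0], [1], [2], [3], [4]
  1-simplices (10): [0,1], [0,2], [0,3], [0,4], [1,2], [1,3], [1,4], [2,3], [2,4], [3,4]
  2-simplices (5): [0,1,3], [0,1,4], [0,2,3], [1,2,4], [2,3,4]

so the chain groups are C_0 ≅ Z^5, C_1 ≅ Z^10, C_2 ≅ Z^5.

The boundary map ∂_1: C_1 → C_0 is given by ∂[p,q] = [q] − [p]. For instance
  ∂[2,4] = [4] − [2].
The 5×10 boundary matrix has rank 4 and Smith normal form diag(1,1,1,1).

∂_2: C_2 → C_1 sends each 2-simplex [p,q,r] to [q,r] − [p,r] + [p,q]. For instance
  ∂[2,3,4] = [3,4] − [2,4] + [2,3],
  ∂[0,1,4] = [1,4] − [0,4] + [0,1].
This gives a 10×5 integer matrix of rank 5; reducing to Smith normal form yields diagonal entries (1,1,1,1,1).

Computing H_k = (kernel of ∂_k) / (image of ∂_{k+1}):

  H_0: rank C_0 − rank ∂_1 = 5 − 4 = 1, and the invariant factors of ∂_1 are all 1, so H_0 ≅ Z.
  H_1: rank ker ∂_1 − rank ∂_2 = (10 − 4) − 5 = 1, and the invariant factors of ∂_2 are all 1, so H_1 ≅ Z.
  H_2: rank ker ∂_2 − rank ∂_3 = (5 − 5) − 0 = 0, and there is no ∂_3, so H_2 ≅ 0.

(K is a triangulation of the Möbius band.)

H_0 ≅ Z,  H_1 ≅ Z,  H_2 = 0.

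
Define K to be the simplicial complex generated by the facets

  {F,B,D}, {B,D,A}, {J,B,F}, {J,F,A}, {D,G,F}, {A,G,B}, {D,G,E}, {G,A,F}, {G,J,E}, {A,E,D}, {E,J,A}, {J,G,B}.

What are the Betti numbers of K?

b_0 = 1, b_1 = 0, b_2 = 0.

Order the vertices as A < B < D < E < F < G < J. Listing each simplex with vertices in this order, K has dimension 2 with simplices:

  0-simplices (7): A, B, D, E, F, G, J
  1-simplices (18): AB, AD, AE, AF, AG, AJ, BD, BF, BG, BJ, DE, DF, DG, EG, EJ, FG, FJ, GJ
  2-simplices (12): ABD, ABG, ADE, AEJ, AFG, AFJ, BDF, BFJ, BGJ, DEG, DFG, EGJ

so the chain groups are C_0 ≅ Z^7, C_1 ≅ Z^18, C_2 ≅ Z^12.

∂_1: C_1 → C_0 sends each edge [p,q] (with p < q) to q − p.
The 7×18 boundary matrix has rank 6 and Smith normal form diag(1,1,1,1,1,1).

The boundary map ∂_2: C_2 → C_1 acts by ∂[p,q,r] = [q,r] − [p,r] + [p,q]. For instance
  ∂BGJ = GJ − BJ + BG,
  ∂EGJ = GJ − EJ + EG.
The 18×12 boundary matrix has rank 12 and Smith normal form diag(1,1,1,1,1,1,1,1,1,1,1,2).

Reading off H_k = ker ∂_k / im ∂_{k+1}:

  H_0: rank C_0 − rank ∂_1 = 7 − 6 = 1, and the invariant factors of ∂_1 are all 1, so H_0 = Z.
  H_1: rank ker ∂_1 − rank ∂_2 = (18 − 6) − 12 = 0, and ∂_2 has invariant factor 2 > 1, so H_1 = Z/2.
  H_2: rank ker ∂_2 − rank ∂_3 = (12 − 12) − 0 = 0, and there is no ∂_3, so H_2 = 0.

As a check, the Euler characteristic is 7 − 18 + 12 = 1, which agrees with 1 − 0 + 0 = 1.

Hence the Betti numbers are b_0 = 1, b_1 = 0, b_2 = 0.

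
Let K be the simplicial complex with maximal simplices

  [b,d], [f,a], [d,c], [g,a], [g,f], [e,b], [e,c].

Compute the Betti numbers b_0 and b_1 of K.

b_0 = 2, b_1 = 2.

K has 7 vertices, 7 edges.
rank ∂_0 = 0, rank ∂_1 = 5 ⇒ b_0 = 7 − 0 − 5 = 2; all invariant factors of ∂_1 are 1 so no torsion. So H_0 = Z^2.
rank ∂_1 = 5, rank ∂_2 = 0 ⇒ b_1 = 7 − 5 − 0 = 2. So H_1 = Z^2.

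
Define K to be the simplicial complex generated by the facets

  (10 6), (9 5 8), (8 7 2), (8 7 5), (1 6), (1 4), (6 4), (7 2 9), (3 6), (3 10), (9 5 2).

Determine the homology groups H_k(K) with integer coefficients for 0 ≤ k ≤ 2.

H_0 = Z^2,  H_1 = Z^3,  H_2 = 0.

Take the total order 1 < 2 < 3 < 4 < 5 < 6 < 7 < 8 < 9 < 10 on the vertex set. Then K (dimension 2) consists of the simplices:

  0-simplices (10): [1], [2], [3], [4], [5], [6], [7], [8], [9], [10]
  1-simplices (16): [1,4], [1,6], [2,5], [2,7], [2,8], [2,9], [3,6], [3,10], [4,6], [5,7], [5,8], [5,9], [6,10], [7,8], [7,9], [8,9]
  2-simplices (5): [2,5,9], [2,7,8], [2,7,9], [5,7,8], [5,8,9]

Hence C_0 ≅ Z^10, C_1 ≅ Z^16, C_2 ≅ Z^5.

∂_1: C_1 → C_0 is given by ∂[p,q] = [q] − [p]. For instance
  ∂[8,9] = [9] − [8].
The resulting 10×16 matrix has rank 8, and its Smith normal form has invariant factors (1,1,1,1,1,1,1,1).

∂_2: C_2 → C_1 sends each 2-simplex [p,q,r] to [q,r] − [p,r] + [p,q]. For instance
  ∂[2,7,8] = [7,8] − [2,8] + [2,7],
  ∂[5,8,9] = [8,9] − [5,9] + [5,8].
This gives a 16×5 integer matrix of rank 5; reducing to Smith normal form yields diagonal entries (1,1,1,1,1).

Computing H_k = (kernel of ∂_k) / (image of ∂_{k+1}):

  H_0: rank C_0 − rank ∂_1 = 10 − 8 = 2, and the invariant factors of ∂_1 are all 1, so H_0 = Z^2.
  H_1: rank ker ∂_1 − rank ∂_2 = (16 − 8) − 5 = 3, and the invariant factors of ∂_2 are all 1, so H_1 = Z^3.
  H_2: rank ker ∂_2 − rank ∂_3 = (5 − 5) − 0 = 0, and there is no ∂_3, so H_2 = 0.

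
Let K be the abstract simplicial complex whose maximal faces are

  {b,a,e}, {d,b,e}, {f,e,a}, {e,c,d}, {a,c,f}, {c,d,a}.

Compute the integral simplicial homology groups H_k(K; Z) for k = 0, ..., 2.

Order the vertices as a < b < c < d < e < f. Listing each simplex with vertices in this order, K has dimension 2 with simplices:

  0-simplices (6): a, b, c, d, e, f
  1-simplices (12): ab, ac, ad, ae, af, bd, be, cd, ce, cf, de, ef
  2-simplices (6): abe, acd, acf, aef, bde, cde

giving chain groups C_0 ≅ Z^6, C_1 ≅ Z^12, C_2 ≅ Z^6.

The boundary map ∂_1: C_1 → C_0 maps an edge to its endpoints' difference, ∂[p,q] = q − p. For instance
  ∂cd = d − c.
The 6×12 boundary matrix has rank 5 and Smith normal form diag(1,1,1,1,1).

The boundary map ∂_2: C_2 → C_1 acts by ∂[p,q,r] = [q,r] − [p,r] + [p,q]. For instance
  ∂acd = cd − ad + ac,
  ∂aef = ef − af + ae.
As a 12×6 matrix over Z this has rank 6, with invariant factors (1,1,1,1,1,1).

Computing H_k = (kernel of ∂_k) / (image of ∂_{k+1}):

  H_0: rank C_0 − rank ∂_1 = 6 − 5 = 1, and the invariant factors of ∂_1 are all 1, so H_0 ≅ Z.
  H_1: rank ker ∂_1 − rank ∂_2 = (12 − 5) − 6 = 1, and the invariant factors of ∂_2 are all 1, so H_1 ≅ Z.
  H_2: rank ker ∂_2 − rank ∂_3 = (6 − 6) − 0 = 0, and there is no ∂_3, so H_2 ≅ 0.

As a check, the Euler characteristic is 6 − 12 + 6 = 0, which agrees with 1 − 1 + 0 = 0.

H_0 ≅ Z,  H_1 ≅ Z,  H_2 = 0.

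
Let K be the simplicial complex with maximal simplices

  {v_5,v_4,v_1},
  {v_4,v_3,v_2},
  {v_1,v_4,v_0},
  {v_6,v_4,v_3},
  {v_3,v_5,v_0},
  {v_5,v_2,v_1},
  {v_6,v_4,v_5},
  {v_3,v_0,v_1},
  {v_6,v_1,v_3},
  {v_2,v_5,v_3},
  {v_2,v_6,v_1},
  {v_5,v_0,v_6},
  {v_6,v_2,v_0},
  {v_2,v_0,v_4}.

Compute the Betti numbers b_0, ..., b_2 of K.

b_0 = 1, b_1 = 2, b_2 = 1.

Order the vertices as v_0 < v_1 < v_2 < v_3 < v_4 < v_5 < v_6. Listing each simplex with vertices in this order, K has dimension 2 with simplices:

  0-simplices (7): [v_0], [v_1], [v_2], [v_3], [v_4], [v_5], [v_6]
  1-simplices (21): (21 of them)
  2-simplices (14): (14 of them)

giving chain groups C_0 ≅ Z^7, C_1 ≅ Z^21, C_2 ≅ Z^14.

The boundary map ∂_1: C_1 → C_0 maps an edge to its endpoints' difference, ∂[p,q] = q − p. For instance
  ∂[v_4,v_5] = [v_5] − [v_4].
As a 7×21 matrix over Z this has rank 6, with invariant factors (1,1,1,1,1,1).

∂_2: C_2 → C_1 sends each 2-simplex [p,q,r] to [q,r] − [p,r] + [p,q]. For instance
  ∂[v_1,v_2,v_5] = [v_2,v_5] − [v_1,v_5] + [v_1,v_2],
  ∂[v_2,v_3,v_4] = [v_3,v_4] − [v_2,v_4] + [v_2,v_3].
The resulting 21×14 matrix has rank 13, and its Smith normal form has invariant factors (1,1,1,1,1,1,1,1,1,1,1,1,1).

Reading off H_k = ker ∂_k / im ∂_{k+1}:

  H_0: rank C_0 − rank ∂_1 = 7 − 6 = 1, and the invariant factors of ∂_1 are all 1, so H_0 ≅ Z.
  H_1: rank ker ∂_1 − rank ∂_2 = (21 − 6) − 13 = 2, and the invariant factors of ∂_2 are all 1, so H_1 ≅ Z^2.
  H_2: rank ker ∂_2 − rank ∂_3 = (14 − 13) − 0 = 1, and there is no ∂_3, so H_2 ≅ Z.

(K is a triangulation of the torus T^2.)

Hence the Betti numbers are b_0 = 1, b_1 = 2, b_2 = 1.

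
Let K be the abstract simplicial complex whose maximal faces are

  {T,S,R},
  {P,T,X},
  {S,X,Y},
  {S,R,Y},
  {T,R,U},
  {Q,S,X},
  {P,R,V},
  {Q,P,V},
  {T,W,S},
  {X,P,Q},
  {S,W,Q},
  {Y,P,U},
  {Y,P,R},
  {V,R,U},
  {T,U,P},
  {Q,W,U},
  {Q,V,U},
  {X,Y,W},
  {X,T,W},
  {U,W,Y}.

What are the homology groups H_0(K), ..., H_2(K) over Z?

K has 10 vertices, 30 edges, 20 triangles.
rank ∂_0 = 0, rank ∂_1 = 9 ⇒ b_0 = 10 − 0 − 9 = 1; all invariant factors of ∂_1 are 1 so no torsion. So H_0 ≅ Z.
rank ∂_1 = 9, rank ∂_2 = 20 ⇒ b_1 = 30 − 9 − 20 = 1; ∂_2 has invariant factor(s) [2] giving torsion. So H_1 ≅ Z ⊕ Z/2.
rank ∂_2 = 20, rank ∂_3 = 0 ⇒ b_2 = 20 − 20 − 0 = 0. So H_2 ≅ 0.

H_0 ≅ Z,  H_1 ≅ Z ⊕ Z/2,  H_2 = 0.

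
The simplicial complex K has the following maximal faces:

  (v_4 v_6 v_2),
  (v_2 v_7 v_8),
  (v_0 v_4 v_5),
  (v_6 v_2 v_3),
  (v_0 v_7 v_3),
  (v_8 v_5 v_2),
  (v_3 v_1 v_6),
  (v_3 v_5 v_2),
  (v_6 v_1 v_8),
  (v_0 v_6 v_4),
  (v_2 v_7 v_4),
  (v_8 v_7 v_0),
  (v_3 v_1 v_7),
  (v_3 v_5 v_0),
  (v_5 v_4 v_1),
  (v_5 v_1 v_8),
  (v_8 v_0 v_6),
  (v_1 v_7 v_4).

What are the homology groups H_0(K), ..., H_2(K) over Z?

K has 9 vertices, 27 edges, 18 triangles.
rank ∂_0 = 0, rank ∂_1 = 8 ⇒ b_0 = 9 − 0 − 8 = 1; all invariant factors of ∂_1 are 1 so no torsion. So H_0 ≅ Z.
rank ∂_1 = 8, rank ∂_2 = 17 ⇒ b_1 = 27 − 8 − 17 = 2; all invariant factors of ∂_2 are 1 so no torsion. So H_1 ≅ Z^2.
rank ∂_2 = 17, rank ∂_3 = 0 ⇒ b_2 = 18 − 17 − 0 = 1. So H_2 ≅ Z.

H_0 ≅ Z,  H_1 ≅ Z^2,  H_2 ≅ Z.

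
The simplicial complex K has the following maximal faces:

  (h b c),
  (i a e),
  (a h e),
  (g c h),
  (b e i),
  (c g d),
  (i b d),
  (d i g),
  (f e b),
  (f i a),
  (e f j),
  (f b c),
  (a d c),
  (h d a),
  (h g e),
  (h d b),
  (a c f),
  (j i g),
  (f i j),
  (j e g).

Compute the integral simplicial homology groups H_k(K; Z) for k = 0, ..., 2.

H_0 ≅ Z,  H_1 ≅ Z × Z/2,  H_2 = 0.

Order the vertices as a < b < c < d < e < f < g < h < i < j. Listing each simplex with vertices in this order, K has dimension 2 with simplices:

  0-simplices (10): a, b, c, d, e, f, g, h, i, j
  1-simplices (30): ac, ad, ae, af, ah, ai, bc, bd, be, bf, bh, bi, cd, cf, cg, ch, dg, dh, di, ef, eg, eh, ei, ej, fi, fj, gh, gi, gj, ij
  2-simplices (20): acd, acf, adh, aeh, aei, afi, bcf, bch, bdh, bdi, bef, bei, cdg, cgh, dgi, efj, egh, egj, fij, gij

giving chain groups C_0 ≅ Z^10, C_1 ≅ Z^30, C_2 ≅ Z^20.

The boundary map ∂_1: C_1 → C_0 maps an edge to its endpoints' difference, ∂[p,q] = q − p.
As a 10×30 matrix over Z this has rank 9, with invariant factors (1,1,1,1,1,1,1,1,1).

Boundary ∂_2: C_2 → C_1 maps a triangle to the signed sum of its edges. For instance
  ∂egj = gj − ej + eg,
  ∂fij = ij − fj + fi.
The 30×20 boundary matrix has rank 20 and Smith normal form diag(1,1,1,1,1,1,1,1,1,1,1,1,1,1,1,1,1,1,1,2).

Computing H_k = (kernel of ∂_k) / (image of ∂_{k+1}):

  H_0: rank C_0 − rank ∂_1 = 10 − 9 = 1, and the invariant factors of ∂_1 are all 1, so H_0 = Z.
  H_1: rank ker ∂_1 − rank ∂_2 = (30 − 9) − 20 = 1, and ∂_2 has invariant factor 2 > 1, so H_1 = Z × Z/2.
  H_2: rank ker ∂_2 − rank ∂_3 = (20 − 20) − 0 = 0, and there is no ∂_3, so H_2 = 0.

As a check, the Euler characteristic is 10 − 30 + 20 = 0, which agrees with 1 − 1 + 0 = 0.
(K is a triangulation of the Klein bottle.)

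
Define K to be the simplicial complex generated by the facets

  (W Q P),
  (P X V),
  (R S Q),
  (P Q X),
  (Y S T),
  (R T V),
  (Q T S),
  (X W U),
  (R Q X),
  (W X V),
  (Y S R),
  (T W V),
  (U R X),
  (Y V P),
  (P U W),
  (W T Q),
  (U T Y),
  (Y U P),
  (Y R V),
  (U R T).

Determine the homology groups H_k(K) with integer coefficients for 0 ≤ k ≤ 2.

H_0 = Z,  H_1 = Z ⊕ Z/2,  H_2 = 0.

Take the total order P < Q < R < S < T < U < V < W < X < Y on the vertex set. Then K (dimension 2) consists of the simplices:

  0-simplices (10): P, Q, R, S, T, U, V, W, X, Y
  1-simplices (30): PQ, PU, PV, PW, PX, PY, QR, QS, QT, QW, QX, RS, RT, RU, RV, RX, RY, ST, SY, TU, TV, TW, TY, UW, UX, UY, VW, VX, VY, WX
  2-simplices (20): PQW, PQX, PUW, PUY, PVX, PVY, QRS, QRX, QST, QTW, RSY, RTU, RTV, RUX, RVY, STY, TUY, TVW, UWX, VWX

Hence C_0 ≅ Z^10, C_1 ≅ Z^30, C_2 ≅ Z^20.

Boundary ∂_1: C_1 → C_0 is given by ∂[p,q] = [q] − [p].
As a 10×30 matrix over Z this has rank 9, with invariant factors (1,1,1,1,1,1,1,1,1).

Boundary ∂_2: C_2 → C_1 acts by ∂[p,q,r] = [q,r] − [p,r] + [p,q]. For instance
  ∂PVY = VY − PY + PV,
  ∂QRX = RX − QX + QR.
As a 30×20 matrix over Z this has rank 20, with invariant factors (1,1,1,1,1,1,1,1,1,1,1,1,1,1,1,1,1,1,1,2).

Now H_k = ker ∂_k / im ∂_{k+1}, so:

  H_0: rank C_0 − rank ∂_1 = 10 − 9 = 1, and the invariant factors of ∂_1 are all 1, so H_0 = Z.
  H_1: rank ker ∂_1 − rank ∂_2 = (30 − 9) − 20 = 1, and ∂_2 has invariant factor 2 > 1, so H_1 = Z ⊕ Z/2.
  H_2: rank ker ∂_2 − rank ∂_3 = (20 − 20) − 0 = 0, and there is no ∂_3, so H_2 = 0.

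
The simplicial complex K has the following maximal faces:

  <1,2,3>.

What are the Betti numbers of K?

K has 3 vertices, 3 edges, 1 triangle.
rank ∂_0 = 0, rank ∂_1 = 2 ⇒ b_0 = 3 − 0 − 2 = 1; all invariant factors of ∂_1 are 1 so no torsion. So H_0 ≅ Z.
rank ∂_1 = 2, rank ∂_2 = 1 ⇒ b_1 = 3 − 2 − 1 = 0; all invariant factors of ∂_2 are 1 so no torsion. So H_1 ≅ 0.
rank ∂_2 = 1, rank ∂_3 = 0 ⇒ b_2 = 1 − 1 − 0 = 0. So H_2 ≅ 0.

b_0 = 1, b_1 = 0, b_2 = 0.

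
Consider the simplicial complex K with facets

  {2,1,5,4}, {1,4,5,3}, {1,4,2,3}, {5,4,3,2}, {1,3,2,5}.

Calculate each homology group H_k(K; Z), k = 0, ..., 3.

Fix the vertex order 1 < 2 < 3 < 4 < 5 and write every simplex with vertices in increasing order. Then dim K = 3 and the simplices of K are:

  0-simplices (5): [1], [2], [3], [4], [5]
  1-simplices (10): [1,2], [1,3], [1,4], [1,5], [2,3], [2,4], [2,5], [3,4], [3,5], [4,5]
  2-simplices (10): [1,2,3], [1,2,4], [1,2,5], [1,3,4], [1,3,5], [1,4,5], [2,3,4], [2,3,5], [2,4,5], [3,4,5]
  3-simplices (5): [1,2,3,4], [1,2,3,5], [1,2,4,5], [1,3,4,5], [2,3,4,5]

giving chain groups C_0 ≅ Z^5, C_1 ≅ Z^10, C_2 ≅ Z^10, C_3 ≅ Z^5.

The boundary map ∂_1: C_1 → C_0 sends each edge [p,q] (with p < q) to q − p.
This gives a 5×10 integer matrix of rank 4; reducing to Smith normal form yields diagonal entries (1,1,1,1).

The boundary map ∂_2: C_2 → C_1 sends each 2-simplex [p,q,r] to [q,r] − [p,r] + [p,q]. For instance
  ∂[2,3,4] = [3,4] − [2,4] + [2,3],
  ∂[1,3,4] = [3,4] − [1,4] + [1,3].
The 10×10 boundary matrix has rank 6 and Smith normal form diag(1,1,1,1,1,1).

Boundary ∂_3: C_3 → C_2 sends each 3-simplex σ to the alternating sum Σ_i (−1)^i (σ with its i-th vertex removed). For instance
  ∂[1,3,4,5] = [3,4,5] − [1,4,5] + [1,3,5] − [1,3,4],
  ∂[1,2,4,5] = [2,4,5] − [1,4,5] + [1,2,5] − [1,2,4].
As a 10×5 matrix over Z this has rank 4, with invariant factors (1,1,1,1).

Computing H_k = (kernel of ∂_k) / (image of ∂_{k+1}):

  H_0: rank C_0 − rank ∂_1 = 5 − 4 = 1, and the invariant factors of ∂_1 are all 1, so H_0 = Z.
  H_1: rank ker ∂_1 − rank ∂_2 = (10 − 4) − 6 = 0, and the invariant factors of ∂_2 are all 1, so H_1 = 0.
  H_2: rank ker ∂_2 − rank ∂_3 = (10 − 6) − 4 = 0, and the invariant factors of ∂_3 are all 1, so H_2 = 0.
  H_3: rank ker ∂_3 − rank ∂_4 = (5 − 4) − 0 = 1, and there is no ∂_4, so H_3 = Z.

As a check, the Euler characteristic is 5 − 10 + 10 − 5 = 0, which agrees with 1 − 0 + 0 − 1 = 0.

H_0 ≅ Z,  H_1 = 0,  H_2 = 0,  H_3 ≅ Z.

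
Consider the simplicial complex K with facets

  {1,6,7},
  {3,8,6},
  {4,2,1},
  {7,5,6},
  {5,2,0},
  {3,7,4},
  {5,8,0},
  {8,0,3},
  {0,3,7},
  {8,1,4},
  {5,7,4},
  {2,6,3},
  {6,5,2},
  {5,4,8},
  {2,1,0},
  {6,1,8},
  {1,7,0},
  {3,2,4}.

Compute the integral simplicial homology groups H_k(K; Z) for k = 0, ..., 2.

Order the vertices as 0 < 1 < 2 < 3 < 4 < 5 < 6 < 7 < 8. Listing each simplex with vertices in this order, K has dimension 2 with simplices:

  0-simplices (9): [0], [1], [2], [3], [4], [5], [6], [7], [8]
  1-simplices (27): (27 of them)
  2-simplices (18): [0,1,2], [0,1,7], [0,2,5], [0,3,7], [0,3,8], [0,5,8], [1,2,4], [1,4,8], [1,6,7], [1,6,8], [2,3,4], [2,3,6], [2,5,6], [3,4,7], [3,6,8], [4,5,7], [4,5,8], [5,6,7]

so the chain groups are C_0 ≅ Z^9, C_1 ≅ Z^27, C_2 ≅ Z^18.

∂_1: C_1 → C_0 is given by ∂[p,q] = [q] − [p]. For instance
  ∂[1,8] = [8] − [1].
This gives a 9×27 integer matrix of rank 8; reducing to Smith normal form yields diagonal entries (1,1,1,1,1,1,1,1).

Boundary ∂_2: C_2 → C_1 sends each 2-simplex [p,q,r] to [q,r] − [p,r] + [p,q]. For instance
  ∂[2,5,6] = [5,6] − [2,6] + [2,5],
  ∂[1,6,8] = [6,8] − [1,8] + [1,6].
As a 27×18 matrix over Z this has rank 17, with invariant factors (1,1,1,1,1,1,1,1,1,1,1,1,1,1,1,1,1).

Reading off H_k = ker ∂_k / im ∂_{k+1}:

  H_0: rank C_0 − rank ∂_1 = 9 − 8 = 1, and the invariant factors of ∂_1 are all 1, so H_0 ≅ Z.
  H_1: rank ker ∂_1 − rank ∂_2 = (27 − 8) − 17 = 2, and the invariant factors of ∂_2 are all 1, so H_1 ≅ Z^2.
  H_2: rank ker ∂_2 − rank ∂_3 = (18 − 17) − 0 = 1, and there is no ∂_3, so H_2 ≅ Z.

(K is a triangulation of the torus T^2.)

H_0 = Z,  H_1 = Z^2,  H_2 = Z.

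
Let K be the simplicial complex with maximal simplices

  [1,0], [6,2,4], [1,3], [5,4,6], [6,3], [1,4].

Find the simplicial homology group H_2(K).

H_2 ≅ 0.

Order the vertices as 0 < 1 < 2 < 3 < 4 < 5 < 6. Listing each simplex with vertices in this order, K has dimension 2 with simplices:

  0-simplices (7): [0], [1], [2], [3], [4], [5], [6]
  1-simplices (9): [0,1], [1,3], [1,4], [2,4], [2,6], [3,6], [4,5], [4,6], [5,6]
  2-simplices (2): [2,4,6], [4,5,6]

giving chain groups C_0 ≅ Z^7, C_1 ≅ Z^9, C_2 ≅ Z^2.

∂_1: C_1 → C_0 sends each edge [p,q] (with p < q) to q − p. For instance
  ∂[2,6] = [6] − [2].
This gives a 7×9 integer matrix of rank 6; reducing to Smith normal form yields diagonal entries (1,1,1,1,1,1).

∂_2: C_2 → C_1 maps a triangle to the signed sum of its edges. For instance
  ∂[2,4,6] = [4,6] − [2,6] + [2,4],
  ∂[4,5,6] = [5,6] − [4,6] + [4,5].
The 9×2 boundary matrix has rank 2 and Smith normal form diag(1,1).

Computing H_k = (kernel of ∂_k) / (image of ∂_{k+1}):

  H_2: rank ker ∂_2 − rank ∂_3 = (2 − 2) − 0 = 0, and there is no ∂_3, so H_2 ≅ 0.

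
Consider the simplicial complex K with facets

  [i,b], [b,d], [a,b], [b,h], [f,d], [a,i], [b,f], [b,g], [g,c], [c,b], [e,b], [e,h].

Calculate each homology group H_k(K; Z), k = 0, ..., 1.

H_0 = Z,  H_1 = Z^4.

K has 9 vertices, 12 edges.
rank ∂_0 = 0, rank ∂_1 = 8 ⇒ b_0 = 9 − 0 − 8 = 1; all invariant factors of ∂_1 are 1 so no torsion. So H_0 ≅ Z.
rank ∂_1 = 8, rank ∂_2 = 0 ⇒ b_1 = 12 − 8 − 0 = 4. So H_1 ≅ Z^4.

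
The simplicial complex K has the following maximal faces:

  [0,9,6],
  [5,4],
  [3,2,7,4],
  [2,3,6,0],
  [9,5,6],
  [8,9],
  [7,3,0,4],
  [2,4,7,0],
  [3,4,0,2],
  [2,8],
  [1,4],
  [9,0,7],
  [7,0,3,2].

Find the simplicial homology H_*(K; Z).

H_0 ≅ Z,  H_1 ≅ Z^2,  H_2 = 0,  H_3 ≅ Z.

Fix the vertex order 0 < 1 < 2 < 3 < 4 < 5 < 6 < 7 < 8 < 9 and write every simplex with vertices in increasing order. Then dim K = 3 and the simplices of K are:

  0-simplices (10): [0], [1], [2], [3], [4], [5], [6], [7], [8], [9]
  1-simplices (22): [0,2], [0,3], [0,4], [0,6], [0,7], [0,9], [1,4], [2,3], [2,4], [2,6], [2,7], [2,8], [3,4], [3,6], [3,7], [4,5], [4,7], [5,6], [5,9], [6,9], [7,9], [8,9]
  2-simplices (16): [0,2,3], [0,2,4], [0,2,6], [0,2,7], [0,3,4], [0,3,6], [0,3,7], [0,4,7], [0,6,9], [0,7,9], [2,3,4], [2,3,6], [2,3,7], [2,4,7], [3,4,7], [5,6,9]
  3-simplices (6): [0,2,3,4], [0,2,3,6], [0,2,3,7], [0,2,4,7], [0,3,4,7], [2,3,4,7]

so the chain groups are C_0 ≅ Z^10, C_1 ≅ Z^22, C_2 ≅ Z^16, C_3 ≅ Z^6.

Boundary ∂_1: C_1 → C_0 sends each edge [p,q] (with p < q) to q − p. For instance
  ∂[0,3] = [3] − [0].
The resulting 10×22 matrix has rank 9, and its Smith normal form has invariant factors (1,1,1,1,1,1,1,1,1).

The boundary map ∂_2: C_2 → C_1 maps a triangle to the signed sum of its edges. For instance
  ∂[0,7,9] = [7,9] − [0,9] + [0,7],
  ∂[0,2,4] = [2,4] − [0,4] + [0,2].
The 22×16 boundary matrix has rank 11 and Smith normal form diag(1,1,1,1,1,1,1,1,1,1,1).

∂_3: C_3 → C_2 sends each 3-simplex σ to the alternating sum Σ_i (−1)^i (σ with its i-th vertex removed). For instance
  ∂[0,2,3,6] = [2,3,6] − [0,3,6] + [0,2,6] − [0,2,3],
  ∂[0,2,3,4] = [2,3,4] − [0,3,4] + [0,2,4] − [0,2,3].
This gives a 16×6 integer matrix of rank 5; reducing to Smith normal form yields diagonal entries (1,1,1,1,1).

Now H_k = ker ∂_k / im ∂_{k+1}, so:

  H_0: rank C_0 − rank ∂_1 = 10 − 9 = 1, and the invariant factors of ∂_1 are all 1, so H_0 ≅ Z.
  H_1: rank ker ∂_1 − rank ∂_2 = (22 − 9) − 11 = 2, and the invariant factors of ∂_2 are all 1, so H_1 ≅ Z^2.
  H_2: rank ker ∂_2 − rank ∂_3 = (16 − 11) − 5 = 0, and the invariant factors of ∂_3 are all 1, so H_2 ≅ 0.
  H_3: rank ker ∂_3 − rank ∂_4 = (6 − 5) − 0 = 1, and there is no ∂_4, so H_3 ≅ Z.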